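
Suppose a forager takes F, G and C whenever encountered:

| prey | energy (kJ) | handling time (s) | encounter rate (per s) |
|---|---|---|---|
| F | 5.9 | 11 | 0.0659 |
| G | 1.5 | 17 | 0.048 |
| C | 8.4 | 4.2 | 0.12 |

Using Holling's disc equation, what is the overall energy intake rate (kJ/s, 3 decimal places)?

R = Σλ_iE_i / (1 + Σλ_ih_i)
Numerator: 0.0659×5.9 + 0.048×1.5 + 0.12×8.4 = 1.469
Denominator: 1 + 0.0659×11 + 0.048×17 + 0.12×4.2 = 3.045
R = 1.469/3.045 = 0.4824 kJ/s

0.482 kJ/s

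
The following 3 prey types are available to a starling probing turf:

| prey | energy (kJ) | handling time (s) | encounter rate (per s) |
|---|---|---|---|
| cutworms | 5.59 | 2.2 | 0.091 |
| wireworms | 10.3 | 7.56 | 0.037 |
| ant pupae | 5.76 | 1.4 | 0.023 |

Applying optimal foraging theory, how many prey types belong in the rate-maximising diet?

3

Profitabilities (E/h, kJ/s): ant pupae 4.11, cutworms 2.54, wireworms 1.36. Add prey in this order while the next type's profitability exceeds the intake rate on those already taken.
Rate on top 1: 0.1283. cutworms: 2.54 > 0.1283 → include.
Rate on top 2: 0.5203. wireworms: 1.36 > 0.5203 → include.
Optimal diet: ant pupae, cutworms, wireworms — 3 of 3 types.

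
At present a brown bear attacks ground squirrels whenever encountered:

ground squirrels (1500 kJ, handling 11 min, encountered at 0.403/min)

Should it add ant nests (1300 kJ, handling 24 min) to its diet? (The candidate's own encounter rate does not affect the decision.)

On ground squirrels alone, R = ΣλE/(1+Σλh) = 604.5/5.433 = 111.3 kJ/min.
ant nests: E/h = 1300/24 = 54.17 kJ/min.
Since 54.17 < R, time spent handling ant nests is better spent searching.

No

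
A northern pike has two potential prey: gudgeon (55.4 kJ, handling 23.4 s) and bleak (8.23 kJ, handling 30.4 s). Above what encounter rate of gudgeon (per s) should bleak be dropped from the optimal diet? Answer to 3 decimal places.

0.006 per s

The zero-one rule: include bleak iff E₂/h₂ > λE₁/(1+λh₁). Equality gives the switch point.
λE₁h₂ = E₂ + λE₂h₁ ⇒ λ = E₂/(E₁h₂ − E₂h₁) = 8.23/(1684 − 192.6) = 0.005518 per s.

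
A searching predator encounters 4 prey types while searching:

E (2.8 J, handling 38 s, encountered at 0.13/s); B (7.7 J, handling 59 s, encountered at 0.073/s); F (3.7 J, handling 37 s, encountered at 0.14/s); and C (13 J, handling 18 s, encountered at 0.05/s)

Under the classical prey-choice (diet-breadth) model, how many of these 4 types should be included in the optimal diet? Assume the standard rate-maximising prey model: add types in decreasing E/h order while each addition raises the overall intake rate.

E/h in descending order: C 0.722, B 0.131, F 0.1, E 0.0737 J/s. The optimal diet is the largest prefix of this list for which every included type satisfies E_i/h_i > R on the types above it.
Rate on top 1: 0.3421. B: 0.131 < 0.3421 → exclude; stop.
Optimal diet: C — 1 of 4 types.

1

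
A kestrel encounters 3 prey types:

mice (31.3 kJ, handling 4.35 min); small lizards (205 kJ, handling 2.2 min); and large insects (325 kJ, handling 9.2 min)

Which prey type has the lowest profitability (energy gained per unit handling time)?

mice

Profitability E/h (kJ/min): mice = 31.3/4.35 = 7.2, small lizards = 205/2.2 = 93.2, large insects = 325/9.2 = 35.3.
Ranked: small lizards > large insects > mice.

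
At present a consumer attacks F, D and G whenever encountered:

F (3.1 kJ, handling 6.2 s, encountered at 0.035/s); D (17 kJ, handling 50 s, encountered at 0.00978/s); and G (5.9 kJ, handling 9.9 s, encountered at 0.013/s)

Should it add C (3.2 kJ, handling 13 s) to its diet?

Yes

Intake rate on the current diet: R = (0.035×3.1 + 0.00978×17 + 0.013×5.9) / (1 + 0.035×6.2 + 0.00978×50 + 0.013×9.9) = 0.3515/1.835 = 0.1916 kJ/s.
Profitability of C: 3.2/13 = 0.2462 kJ/s.
Since 0.2462 > R, including C increases the long-run rate.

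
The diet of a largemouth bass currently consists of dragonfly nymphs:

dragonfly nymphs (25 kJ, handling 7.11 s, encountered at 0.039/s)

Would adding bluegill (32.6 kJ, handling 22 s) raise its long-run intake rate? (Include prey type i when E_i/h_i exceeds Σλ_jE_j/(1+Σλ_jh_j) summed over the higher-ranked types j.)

On dragonfly nymphs alone, R = ΣλE/(1+Σλh) = 0.975/1.277 = 0.7633 kJ/s.
Profitability of bluegill: 32.6/22 = 1.482 kJ/s.
1.482 > 0.7633, so adding bluegill raises the average — include it.

Yes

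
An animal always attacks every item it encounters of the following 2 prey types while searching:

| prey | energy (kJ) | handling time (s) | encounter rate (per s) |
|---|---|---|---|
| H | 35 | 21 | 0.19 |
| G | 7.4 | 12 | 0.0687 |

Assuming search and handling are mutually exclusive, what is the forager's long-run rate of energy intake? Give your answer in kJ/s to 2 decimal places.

1.23 kJ/s

R = (0.19×35 + 0.0687×7.4) / (1 + 0.19×21 + 0.0687×12) = 7.158/5.814 = 1.231 kJ/s.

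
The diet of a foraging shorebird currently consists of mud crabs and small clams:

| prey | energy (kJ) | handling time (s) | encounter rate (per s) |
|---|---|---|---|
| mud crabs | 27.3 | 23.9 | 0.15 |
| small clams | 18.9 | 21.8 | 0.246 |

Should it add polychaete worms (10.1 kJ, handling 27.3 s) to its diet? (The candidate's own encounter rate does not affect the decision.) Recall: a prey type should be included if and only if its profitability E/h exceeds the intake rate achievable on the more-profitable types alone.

No

On mud crabs and small clams alone, R = ΣλE/(1+Σλh) = 8.744/9.948 = 0.879 kJ/s.
polychaete worms: E/h = 10.1/27.3 = 0.37 kJ/s.
Since 0.37 < R, time spent handling polychaete worms is better spent searching.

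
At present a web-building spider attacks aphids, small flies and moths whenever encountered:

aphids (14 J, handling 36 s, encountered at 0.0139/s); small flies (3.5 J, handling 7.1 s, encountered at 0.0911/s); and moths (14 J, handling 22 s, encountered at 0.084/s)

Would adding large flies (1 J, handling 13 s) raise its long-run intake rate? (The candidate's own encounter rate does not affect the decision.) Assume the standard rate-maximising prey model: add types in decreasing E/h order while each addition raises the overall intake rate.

No

Current rate: (0.0139×14 + 0.0911×3.5 + 0.084×14)/(1 + 0.0139×36 + 0.0911×7.1 + 0.084×22) = 0.4229 J/s.
large flies: E/h = 1/13 = 0.07692 J/s.
0.07692 < 0.4229, so adding large flies would lower the average — exclude it.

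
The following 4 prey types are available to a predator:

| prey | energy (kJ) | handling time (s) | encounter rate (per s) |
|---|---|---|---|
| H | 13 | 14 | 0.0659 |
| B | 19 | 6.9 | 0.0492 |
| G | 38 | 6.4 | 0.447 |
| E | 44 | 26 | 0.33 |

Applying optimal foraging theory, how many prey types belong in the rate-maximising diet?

Profitabilities (E/h, kJ/s): G 5.94, B 2.75, E 1.69, H 0.929. Add prey in this order while the next type's profitability exceeds the intake rate on those already taken.
Rate on top 1: 4.4. B: 2.75 < 4.4 → exclude; stop.
Optimal diet: G — 1 of 4 types.

1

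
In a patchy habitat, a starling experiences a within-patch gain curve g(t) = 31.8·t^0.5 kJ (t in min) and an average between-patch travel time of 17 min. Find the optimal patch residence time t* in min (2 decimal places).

17.00 min

Optimal t* satisfies g'(t*) = g(t*)/(T + t*).
g'(t) = 0.5·31.8·t^-0.5. Setting 0.5·31.8·t^-0.5 = 31.8·t^0.5/(17+t) gives 0.5(17+t) = t, so 0.50·t = 0.5×17.
t* = 0.5×17/0.50 = 17 min.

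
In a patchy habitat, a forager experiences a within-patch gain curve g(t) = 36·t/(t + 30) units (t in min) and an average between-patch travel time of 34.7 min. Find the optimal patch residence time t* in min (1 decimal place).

Maximise g(t)/(T+t): set derivative to zero → g'(t)(T+t) = g(t).
g'(t) = 36·30/(t + 30)². Setting 36·30/(t+30)² = 36t/[(t+30)(34.7+t)] gives 30(34.7+t) = t(t+30), so t² = 30×34.7 = 1041.
t* = √1041 = 32.26 min.

32.3 min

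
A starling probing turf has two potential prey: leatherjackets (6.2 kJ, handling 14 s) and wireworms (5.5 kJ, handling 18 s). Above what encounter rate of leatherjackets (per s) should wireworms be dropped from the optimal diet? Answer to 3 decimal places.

0.159 per s

The zero-one rule: include wireworms iff E₂/h₂ > λE₁/(1+λh₁). Equality gives the switch point.
λE₁h₂ = E₂ + λE₂h₁ ⇒ λ = E₂/(E₁h₂ − E₂h₁) = 5.5/(111.6 − 77) = 0.159 per s.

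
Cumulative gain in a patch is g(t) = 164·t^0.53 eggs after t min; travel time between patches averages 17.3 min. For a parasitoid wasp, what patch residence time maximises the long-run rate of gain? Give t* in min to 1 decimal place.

By the marginal value theorem, leave when the instantaneous gain rate g'(t) equals the habitat-wide average g(t)/(T + t).
g'(t) = 0.53·164·t^-0.47. Setting 0.53·164·t^-0.47 = 164·t^0.53/(17.3+t) gives 0.53(17.3+t) = t, so 0.47·t = 0.53×17.3.
t* = 0.53×17.3/0.47 = 19.51 min.

19.5 min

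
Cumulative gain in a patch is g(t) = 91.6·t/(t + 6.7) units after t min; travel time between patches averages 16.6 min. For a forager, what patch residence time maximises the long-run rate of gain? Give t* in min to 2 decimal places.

Maximise g(t)/(T+t): set derivative to zero → g'(t)(T+t) = g(t).
g'(t) = 91.6·6.7/(t + 6.7)². Setting 91.6·6.7/(t+6.7)² = 91.6t/[(t+6.7)(16.6+t)] gives 6.7(16.6+t) = t(t+6.7), so t² = 6.7×16.6 = 111.2.
t* = √111.2 = 10.55 min.

10.55 min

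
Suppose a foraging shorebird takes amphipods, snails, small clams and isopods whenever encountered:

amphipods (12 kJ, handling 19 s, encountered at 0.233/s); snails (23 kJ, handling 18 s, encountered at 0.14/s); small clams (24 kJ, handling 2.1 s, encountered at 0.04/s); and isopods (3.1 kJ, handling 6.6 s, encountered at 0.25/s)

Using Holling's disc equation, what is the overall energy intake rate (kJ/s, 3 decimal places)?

R = Σλ_iE_i / (1 + Σλ_ih_i)
Numerator: 0.233×12 + 0.14×23 + 0.04×24 + 0.25×3.1 = 7.751
Denominator: 1 + 0.233×19 + 0.14×18 + 0.04×2.1 + 0.25×6.6 = 9.681
R = 7.751/9.681 = 0.8006 kJ/s

0.801 kJ/s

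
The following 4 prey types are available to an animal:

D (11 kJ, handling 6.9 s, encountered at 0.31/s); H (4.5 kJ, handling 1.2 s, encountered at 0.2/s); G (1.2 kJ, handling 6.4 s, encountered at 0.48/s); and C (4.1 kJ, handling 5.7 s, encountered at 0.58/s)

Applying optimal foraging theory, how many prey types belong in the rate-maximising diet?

Rank by E/h (kJ/s): H 3.75, D 1.59, C 0.719, G 0.187. Include each in turn until the next type's E/h falls below the running intake rate.
Rate on top 1: 0.7258. D: 1.59 > 0.7258 → include.
Rate on top 2: 1.276. C: 0.719 < 1.276 → exclude; stop.
Optimal diet: H, D — 2 of 4 types.

2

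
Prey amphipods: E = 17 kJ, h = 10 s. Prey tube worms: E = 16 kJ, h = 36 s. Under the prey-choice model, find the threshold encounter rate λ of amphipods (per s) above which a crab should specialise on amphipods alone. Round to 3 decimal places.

At the threshold, the rate on amphipods alone equals the profitability of tube worms: λ·17/(1 + λ·10) = 16/36 = 0.4444.
Rearranging, λ(17 − 0.4444×10) = 0.4444, so λ = 0.4444/12.56 = 0.0354 per s.

0.035 per s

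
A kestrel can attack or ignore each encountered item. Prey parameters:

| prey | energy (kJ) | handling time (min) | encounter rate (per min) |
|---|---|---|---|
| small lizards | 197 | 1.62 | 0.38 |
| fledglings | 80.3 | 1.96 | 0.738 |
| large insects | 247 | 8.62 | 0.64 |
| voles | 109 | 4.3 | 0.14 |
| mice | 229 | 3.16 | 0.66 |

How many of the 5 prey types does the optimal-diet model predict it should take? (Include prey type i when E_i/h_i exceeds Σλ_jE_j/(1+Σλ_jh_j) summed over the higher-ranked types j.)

E/h in descending order: small lizards 122, mice 72.5, fledglings 41, large insects 28.7, voles 25.3 kJ/min. The optimal diet is the largest prefix of this list for which every included type satisfies E_i/h_i > R on the types above it.
Rate on top 1: 46.34. mice: 72.5 > 46.34 → include.
Rate on top 2: 61.06. fledglings: 41 < 61.06 → exclude; stop.
Optimal diet: small lizards, mice — 2 of 5 types.

2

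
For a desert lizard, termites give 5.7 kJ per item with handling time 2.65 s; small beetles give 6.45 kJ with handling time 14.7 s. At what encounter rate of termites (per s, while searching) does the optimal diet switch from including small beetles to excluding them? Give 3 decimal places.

The zero-one rule: include small beetles iff E₂/h₂ > λE₁/(1+λh₁). Equality gives the switch point.
λE₁h₂ = E₂ + λE₂h₁ ⇒ λ = E₂/(E₁h₂ − E₂h₁) = 6.45/(83.79 − 17.09) = 0.09671 per s.

0.097 per s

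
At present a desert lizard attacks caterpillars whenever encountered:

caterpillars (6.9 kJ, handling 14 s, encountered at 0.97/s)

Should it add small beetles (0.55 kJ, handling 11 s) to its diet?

Current rate: (0.97×6.9)/(1 + 0.97×14) = 0.4591 kJ/s.
small beetles: E/h = 0.55/11 = 0.05 kJ/s.
0.05 < 0.4591, so adding small beetles would lower the average — exclude it.

No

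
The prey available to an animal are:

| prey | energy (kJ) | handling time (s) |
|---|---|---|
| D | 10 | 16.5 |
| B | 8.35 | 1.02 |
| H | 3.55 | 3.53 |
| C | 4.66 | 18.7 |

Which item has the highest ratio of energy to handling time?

In descending order of E/h:
B: 8.35/1.02 = 8.19 kJ/s
H: 3.55/3.53 = 1.01 kJ/s
D: 10/16.5 = 0.606 kJ/s
C: 4.66/18.7 = 0.249 kJ/s

B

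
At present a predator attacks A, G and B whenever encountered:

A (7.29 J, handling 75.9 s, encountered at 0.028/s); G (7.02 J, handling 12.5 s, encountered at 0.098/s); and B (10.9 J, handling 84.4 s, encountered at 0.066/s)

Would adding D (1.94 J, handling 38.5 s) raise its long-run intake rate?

No

Intake rate on the current diet: R = (0.028×7.29 + 0.098×7.02 + 0.066×10.9) / (1 + 0.028×75.9 + 0.098×12.5 + 0.066×84.4) = 1.611/9.921 = 0.1624 J/s.
Profitability of D: 1.94/38.5 = 0.05039 J/s.
Since 0.05039 < R, time spent handling D is better spent searching.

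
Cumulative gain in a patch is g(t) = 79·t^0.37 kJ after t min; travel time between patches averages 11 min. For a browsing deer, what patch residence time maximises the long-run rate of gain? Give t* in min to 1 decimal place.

Maximise g(t)/(T+t): set derivative to zero → g'(t)(T+t) = g(t).
g'(t) = 0.37·79·t^-0.63. Setting 0.37·79·t^-0.63 = 79·t^0.37/(11+t) gives 0.37(11+t) = t, so 0.63·t = 0.37×11.
t* = 0.37×11/0.63 = 6.46 min.

6.5 min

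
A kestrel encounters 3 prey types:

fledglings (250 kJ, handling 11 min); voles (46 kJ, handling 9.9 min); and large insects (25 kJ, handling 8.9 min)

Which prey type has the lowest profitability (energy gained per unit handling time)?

large insects

In descending order of E/h:
fledglings: 250/11 = 22.7 kJ/min
voles: 46/9.9 = 4.65 kJ/min
large insects: 25/8.9 = 2.81 kJ/min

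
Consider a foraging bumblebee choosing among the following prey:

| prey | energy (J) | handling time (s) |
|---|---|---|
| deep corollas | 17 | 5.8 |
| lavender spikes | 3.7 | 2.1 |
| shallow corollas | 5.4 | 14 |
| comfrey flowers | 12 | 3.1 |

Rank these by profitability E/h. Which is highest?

In descending order of E/h:
comfrey flowers: 12/3.1 = 3.87 J/s
deep corollas: 17/5.8 = 2.93 J/s
lavender spikes: 3.7/2.1 = 1.76 J/s
shallow corollas: 5.4/14 = 0.386 J/s

comfrey flowers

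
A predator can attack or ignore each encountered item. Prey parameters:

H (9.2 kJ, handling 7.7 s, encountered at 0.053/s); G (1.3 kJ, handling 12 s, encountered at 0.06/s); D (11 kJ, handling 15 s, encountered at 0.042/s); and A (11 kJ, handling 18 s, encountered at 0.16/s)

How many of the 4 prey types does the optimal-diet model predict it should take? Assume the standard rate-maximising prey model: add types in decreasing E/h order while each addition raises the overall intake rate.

E/h in descending order: H 1.19, D 0.733, A 0.611, G 0.108 kJ/s. The optimal diet is the largest prefix of this list for which every included type satisfies E_i/h_i > R on the types above it.
Rate on top 1: 0.3463. D: 0.733 > 0.3463 → include.
Rate on top 2: 0.4659. A: 0.611 > 0.4659 → include.
Rate on top 3: 0.5509. G: 0.108 < 0.5509 → exclude; stop.
Optimal diet: H, D, A — 3 of 4 types.

3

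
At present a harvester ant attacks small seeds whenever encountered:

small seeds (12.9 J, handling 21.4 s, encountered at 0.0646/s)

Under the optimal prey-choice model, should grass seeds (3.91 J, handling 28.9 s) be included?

On small seeds alone, R = ΣλE/(1+Σλh) = 0.8333/2.382 = 0.3498 J/s.
grass seeds: E/h = 3.91/28.9 = 0.1353 J/s.
0.1353 < 0.3498, so adding grass seeds would lower the average — exclude it.

No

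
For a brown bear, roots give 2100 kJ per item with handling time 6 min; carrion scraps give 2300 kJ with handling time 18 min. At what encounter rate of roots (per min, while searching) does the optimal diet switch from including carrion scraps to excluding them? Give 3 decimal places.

The zero-one rule: include carrion scraps iff E₂/h₂ > λE₁/(1+λh₁). Equality gives the switch point.
λE₁h₂ = E₂ + λE₂h₁ ⇒ λ = E₂/(E₁h₂ − E₂h₁) = 2300/(3.78e+04 − 1.38e+04) = 0.09583 per min.

0.096 per min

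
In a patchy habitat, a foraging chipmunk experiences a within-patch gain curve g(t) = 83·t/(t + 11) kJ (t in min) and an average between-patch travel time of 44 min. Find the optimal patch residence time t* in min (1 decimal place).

22.0 min

Optimal t* satisfies g'(t*) = g(t*)/(T + t*).
g'(t) = 83·11/(t + 11)². Setting 83·11/(t+11)² = 83t/[(t+11)(44+t)] gives 11(44+t) = t(t+11), so t² = 11×44 = 484.
t* = √484 = 22 min.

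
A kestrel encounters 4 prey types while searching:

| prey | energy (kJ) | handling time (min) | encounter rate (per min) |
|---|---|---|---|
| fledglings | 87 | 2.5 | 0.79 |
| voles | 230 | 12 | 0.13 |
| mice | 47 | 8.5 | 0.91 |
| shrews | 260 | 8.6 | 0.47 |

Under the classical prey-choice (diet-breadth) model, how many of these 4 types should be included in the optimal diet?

E/h in descending order: fledglings 34.8, shrews 30.2, voles 19.2, mice 5.53 kJ/min. The optimal diet is the largest prefix of this list for which every included type satisfies E_i/h_i > R on the types above it.
Rate on top 1: 23.1. shrews: 30.2 > 23.1 → include.
Rate on top 2: 27.21. voles: 19.2 < 27.21 → exclude; stop.
Optimal diet: fledglings, shrews — 2 of 4 types.

2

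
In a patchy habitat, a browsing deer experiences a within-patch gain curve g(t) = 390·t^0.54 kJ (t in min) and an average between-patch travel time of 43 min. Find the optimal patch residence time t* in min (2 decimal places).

By the marginal value theorem, leave when the instantaneous gain rate g'(t) equals the habitat-wide average g(t)/(T + t).
g'(t) = 0.54·390·t^-0.46. Setting 0.54·390·t^-0.46 = 390·t^0.54/(43+t) gives 0.54(43+t) = t, so 0.46·t = 0.54×43.
t* = 0.54×43/0.46 = 50.48 min.

50.48 min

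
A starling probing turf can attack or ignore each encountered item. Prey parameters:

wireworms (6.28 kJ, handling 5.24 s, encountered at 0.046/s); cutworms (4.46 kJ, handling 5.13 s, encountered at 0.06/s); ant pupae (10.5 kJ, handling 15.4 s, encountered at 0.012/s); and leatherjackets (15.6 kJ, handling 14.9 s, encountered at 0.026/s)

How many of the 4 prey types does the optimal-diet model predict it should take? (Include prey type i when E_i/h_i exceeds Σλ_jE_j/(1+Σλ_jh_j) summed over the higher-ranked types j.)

Profitabilities (E/h, kJ/s): wireworms 1.2, leatherjackets 1.05, cutworms 0.869, ant pupae 0.682. Add prey in this order while the next type's profitability exceeds the intake rate on those already taken.
Rate on top 1: 0.2328. leatherjackets: 1.05 > 0.2328 → include.
Rate on top 2: 0.4265. cutworms: 0.869 > 0.4265 → include.
Rate on top 3: 0.4969. ant pupae: 0.682 > 0.4969 → include.
Optimal diet: wireworms, leatherjackets, cutworms, ant pupae — 4 of 4 types.

4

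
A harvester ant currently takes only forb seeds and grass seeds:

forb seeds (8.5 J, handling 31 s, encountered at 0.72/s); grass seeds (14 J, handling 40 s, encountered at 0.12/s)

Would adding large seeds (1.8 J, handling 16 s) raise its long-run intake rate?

No

Current rate: (0.72×8.5 + 0.12×14)/(1 + 0.72×31 + 0.12×40) = 0.2774 J/s.
Profitability of large seeds: 1.8/16 = 0.1125 J/s.
Since 0.1125 < R, time spent handling large seeds is better spent searching.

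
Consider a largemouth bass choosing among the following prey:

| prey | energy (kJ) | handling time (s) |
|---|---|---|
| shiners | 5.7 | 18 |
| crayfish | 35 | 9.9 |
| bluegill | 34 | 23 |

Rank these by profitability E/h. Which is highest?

In descending order of E/h:
crayfish: 35/9.9 = 3.54 kJ/s
bluegill: 34/23 = 1.48 kJ/s
shiners: 5.7/18 = 0.317 kJ/s

crayfish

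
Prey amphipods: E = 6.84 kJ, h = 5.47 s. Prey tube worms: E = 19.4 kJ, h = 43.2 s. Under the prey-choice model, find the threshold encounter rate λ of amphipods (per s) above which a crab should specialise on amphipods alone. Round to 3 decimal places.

At the threshold, the rate on amphipods alone equals the profitability of tube worms: λ·6.84/(1 + λ·5.47) = 19.4/43.2 = 0.4491.
Rearranging, λ(6.84 − 0.4491×5.47) = 0.4491, so λ = 0.4491/4.384 = 0.1024 per s.

0.102 per s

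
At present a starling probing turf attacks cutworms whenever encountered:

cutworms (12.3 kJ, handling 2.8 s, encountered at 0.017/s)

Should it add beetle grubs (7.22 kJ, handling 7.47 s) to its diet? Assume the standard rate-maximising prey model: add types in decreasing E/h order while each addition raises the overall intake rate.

Current rate: (0.017×12.3)/(1 + 0.017×2.8) = 0.1996 kJ/s.
Profitability of beetle grubs: 7.22/7.47 = 0.9665 kJ/s.
0.9665 > 0.1996, so adding beetle grubs raises the average — include it.

Yes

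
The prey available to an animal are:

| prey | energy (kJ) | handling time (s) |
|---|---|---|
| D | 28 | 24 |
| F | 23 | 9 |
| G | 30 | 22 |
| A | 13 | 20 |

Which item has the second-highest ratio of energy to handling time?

G

In descending order of E/h:
F: 23/9 = 2.56 kJ/s
G: 30/22 = 1.36 kJ/s
D: 28/24 = 1.17 kJ/s
A: 13/20 = 0.65 kJ/s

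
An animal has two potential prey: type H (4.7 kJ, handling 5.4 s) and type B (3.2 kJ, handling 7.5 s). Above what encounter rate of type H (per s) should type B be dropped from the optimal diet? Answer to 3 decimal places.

Drop type B once their profitability E₂/h₂ falls below the rate achievable on type H alone: E₂/h₂ = λE₁/(1 + λh₁).
Solve for λ: λE₁h₂ = E₂(1 + λh₁) → λ(E₁h₂ − E₂h₁) = E₂ → λ = E₂/(E₁h₂ − E₂h₁).
λ = 3.2/(4.7×7.5 − 3.2×5.4) = 3.2/17.97 = 0.1781 per s.

0.178 per s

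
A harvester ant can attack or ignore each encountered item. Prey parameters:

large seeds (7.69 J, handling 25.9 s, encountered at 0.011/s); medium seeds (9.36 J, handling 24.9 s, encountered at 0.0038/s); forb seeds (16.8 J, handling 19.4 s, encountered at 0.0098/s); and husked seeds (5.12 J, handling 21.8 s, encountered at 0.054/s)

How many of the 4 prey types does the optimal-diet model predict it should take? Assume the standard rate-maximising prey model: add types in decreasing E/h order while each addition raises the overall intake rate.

Rank by E/h (J/s): forb seeds 0.866, medium seeds 0.376, large seeds 0.297, husked seeds 0.235. Include each in turn until the next type's E/h falls below the running intake rate.
Rate on top 1: 0.1383. medium seeds: 0.376 > 0.1383 → include.
Rate on top 2: 0.1558. large seeds: 0.297 > 0.1558 → include.
Rate on top 3: 0.1814. husked seeds: 0.235 > 0.1814 → include.
Optimal diet: forb seeds, medium seeds, large seeds, husked seeds — 4 of 4 types.

4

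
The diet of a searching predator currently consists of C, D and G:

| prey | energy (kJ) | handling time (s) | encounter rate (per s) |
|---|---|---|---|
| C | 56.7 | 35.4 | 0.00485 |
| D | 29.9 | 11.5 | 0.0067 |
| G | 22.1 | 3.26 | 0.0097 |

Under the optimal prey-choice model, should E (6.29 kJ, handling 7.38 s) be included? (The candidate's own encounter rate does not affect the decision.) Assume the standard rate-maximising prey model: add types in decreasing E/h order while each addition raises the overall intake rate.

On C, D and G alone, R = ΣλE/(1+Σλh) = 0.6897/1.28 = 0.5387 kJ/s.
Profitability of E: 6.29/7.38 = 0.8523 kJ/s.
Since 0.8523 > R, including E increases the long-run rate.

Yes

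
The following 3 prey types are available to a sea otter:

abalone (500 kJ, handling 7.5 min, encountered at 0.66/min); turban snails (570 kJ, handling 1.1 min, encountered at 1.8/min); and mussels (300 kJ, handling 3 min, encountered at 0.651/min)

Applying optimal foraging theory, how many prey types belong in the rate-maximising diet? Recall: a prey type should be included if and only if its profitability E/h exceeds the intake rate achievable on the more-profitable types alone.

E/h in descending order: turban snails 518, mussels 100, abalone 66.7 kJ/min. The optimal diet is the largest prefix of this list for which every included type satisfies E_i/h_i > R on the types above it.
Rate on top 1: 344.3. mussels: 100 < 344.3 → exclude; stop.
Optimal diet: turban snails — 1 of 3 types.

1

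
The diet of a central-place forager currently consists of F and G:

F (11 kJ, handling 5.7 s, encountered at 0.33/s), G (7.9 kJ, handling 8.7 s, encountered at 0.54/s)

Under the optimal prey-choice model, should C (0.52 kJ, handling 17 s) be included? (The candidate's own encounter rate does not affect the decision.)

On F and G alone, R = ΣλE/(1+Σλh) = 7.896/7.579 = 1.042 kJ/s.
C: E/h = 0.52/17 = 0.03059 kJ/s.
Since 0.03059 < R, time spent handling C is better spent searching.

No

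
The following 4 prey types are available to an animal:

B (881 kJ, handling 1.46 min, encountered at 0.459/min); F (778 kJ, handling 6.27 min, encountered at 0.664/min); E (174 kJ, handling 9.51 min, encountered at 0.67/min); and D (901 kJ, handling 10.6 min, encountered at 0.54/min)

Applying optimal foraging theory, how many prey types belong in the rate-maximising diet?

1

Rank by E/h (kJ/min): B 603, F 124, D 85, E 18.3. Include each in turn until the next type's E/h falls below the running intake rate.
Rate on top 1: 242.1. F: 124 < 242.1 → exclude; stop.
Optimal diet: B — 1 of 4 types.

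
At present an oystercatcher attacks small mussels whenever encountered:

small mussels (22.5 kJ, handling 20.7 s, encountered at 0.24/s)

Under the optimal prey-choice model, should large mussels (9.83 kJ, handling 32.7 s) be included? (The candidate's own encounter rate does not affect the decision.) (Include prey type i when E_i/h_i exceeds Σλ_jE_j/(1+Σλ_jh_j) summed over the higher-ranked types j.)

No

Intake rate on the current diet: R = (0.24×22.5) / (1 + 0.24×20.7) = 5.4/5.968 = 0.9048 kJ/s.
Profitability of large mussels: 9.83/32.7 = 0.3006 kJ/s.
0.3006 < 0.9048, so adding large mussels would lower the average — exclude it.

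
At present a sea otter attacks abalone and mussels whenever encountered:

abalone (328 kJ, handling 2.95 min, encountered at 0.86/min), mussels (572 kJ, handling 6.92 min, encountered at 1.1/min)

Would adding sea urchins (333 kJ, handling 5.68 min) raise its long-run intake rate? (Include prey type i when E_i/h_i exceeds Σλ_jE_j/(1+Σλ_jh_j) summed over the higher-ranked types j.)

On abalone and mussels alone, R = ΣλE/(1+Σλh) = 911.3/11.15 = 81.74 kJ/min.
sea urchins: E/h = 333/5.68 = 58.63 kJ/min.
58.63 < 81.74, so adding sea urchins would lower the average — exclude it.

No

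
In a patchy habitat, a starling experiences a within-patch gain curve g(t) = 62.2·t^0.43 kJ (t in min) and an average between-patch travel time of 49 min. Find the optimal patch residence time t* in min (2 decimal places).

36.96 min

By the marginal value theorem, leave when the instantaneous gain rate g'(t) equals the habitat-wide average g(t)/(T + t).
g'(t) = 0.43·62.2·t^-0.57. Setting 0.43·62.2·t^-0.57 = 62.2·t^0.43/(49+t) gives 0.43(49+t) = t, so 0.57·t = 0.43×49.
t* = 0.43×49/0.57 = 36.96 min.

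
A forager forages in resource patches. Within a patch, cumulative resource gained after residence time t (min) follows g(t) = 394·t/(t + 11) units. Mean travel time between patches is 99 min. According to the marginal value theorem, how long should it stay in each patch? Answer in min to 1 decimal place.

By the marginal value theorem, leave when the instantaneous gain rate g'(t) equals the habitat-wide average g(t)/(T + t).
g'(t) = 394·11/(t + 11)². Setting 394·11/(t+11)² = 394t/[(t+11)(99+t)] gives 11(99+t) = t(t+11), so t² = 11×99 = 1089.
t* = √1089 = 33 min.

33.0 min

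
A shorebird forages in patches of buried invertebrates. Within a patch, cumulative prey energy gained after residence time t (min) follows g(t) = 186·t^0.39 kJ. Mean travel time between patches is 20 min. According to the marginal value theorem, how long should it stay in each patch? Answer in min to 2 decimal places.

12.79 min

By the marginal value theorem, leave when the instantaneous gain rate g'(t) equals the habitat-wide average g(t)/(T + t).
g'(t) = 0.39·186·t^-0.61. Setting 0.39·186·t^-0.61 = 186·t^0.39/(20+t) gives 0.39(20+t) = t, so 0.61·t = 0.39×20.
t* = 0.39×20/0.61 = 12.79 min.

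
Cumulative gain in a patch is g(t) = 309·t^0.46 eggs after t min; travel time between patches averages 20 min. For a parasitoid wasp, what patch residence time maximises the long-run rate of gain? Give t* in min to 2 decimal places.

Maximise g(t)/(T+t): set derivative to zero → g'(t)(T+t) = g(t).
g'(t) = 0.46·309·t^-0.54. Setting 0.46·309·t^-0.54 = 309·t^0.46/(20+t) gives 0.46(20+t) = t, so 0.54·t = 0.46×20.
t* = 0.46×20/0.54 = 17.04 min.

17.04 min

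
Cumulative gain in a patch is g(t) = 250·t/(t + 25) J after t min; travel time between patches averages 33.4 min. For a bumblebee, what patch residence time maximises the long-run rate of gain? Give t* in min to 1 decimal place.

28.9 min

Optimal t* satisfies g'(t*) = g(t*)/(T + t*).
g'(t) = 250·25/(t + 25)². Setting 250·25/(t+25)² = 250t/[(t+25)(33.4+t)] gives 25(33.4+t) = t(t+25), so t² = 25×33.4 = 835.
t* = √835 = 28.9 min.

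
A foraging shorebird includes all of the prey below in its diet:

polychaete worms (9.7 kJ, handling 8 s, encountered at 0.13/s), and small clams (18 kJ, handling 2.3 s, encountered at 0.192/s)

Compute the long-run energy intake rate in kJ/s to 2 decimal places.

R = (0.13×9.7 + 0.192×18) / (1 + 0.13×8 + 0.192×2.3) = 4.717/2.482 = 1.901 kJ/s.

1.90 kJ/s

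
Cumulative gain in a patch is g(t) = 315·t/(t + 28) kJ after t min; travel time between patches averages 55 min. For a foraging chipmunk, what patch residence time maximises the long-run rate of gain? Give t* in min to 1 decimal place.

By the marginal value theorem, leave when the instantaneous gain rate g'(t) equals the habitat-wide average g(t)/(T + t).
g'(t) = 315·28/(t + 28)². Setting 315·28/(t+28)² = 315t/[(t+28)(55+t)] gives 28(55+t) = t(t+28), so t² = 28×55 = 1540.
t* = √1540 = 39.24 min.

39.2 min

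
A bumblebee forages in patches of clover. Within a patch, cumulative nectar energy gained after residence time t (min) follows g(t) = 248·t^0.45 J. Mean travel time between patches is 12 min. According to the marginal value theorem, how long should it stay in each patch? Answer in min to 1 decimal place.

Optimal t* satisfies g'(t*) = g(t*)/(T + t*).
g'(t) = 0.45·248·t^-0.55. Setting 0.45·248·t^-0.55 = 248·t^0.45/(12+t) gives 0.45(12+t) = t, so 0.55·t = 0.45×12.
t* = 0.45×12/0.55 = 9.818 min.

9.8 min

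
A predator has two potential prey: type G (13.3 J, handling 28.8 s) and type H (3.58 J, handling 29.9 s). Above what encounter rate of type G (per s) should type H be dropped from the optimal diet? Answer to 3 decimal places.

0.012 per s

Drop type H once their profitability E₂/h₂ falls below the rate achievable on type G alone: E₂/h₂ = λE₁/(1 + λh₁).
Solve for λ: λE₁h₂ = E₂(1 + λh₁) → λ(E₁h₂ − E₂h₁) = E₂ → λ = E₂/(E₁h₂ − E₂h₁).
λ = 3.58/(13.3×29.9 − 3.58×28.8) = 3.58/294.6 = 0.01215 per s.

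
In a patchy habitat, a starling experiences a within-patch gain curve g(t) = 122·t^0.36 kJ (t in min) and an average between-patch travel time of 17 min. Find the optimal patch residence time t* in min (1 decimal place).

Maximise g(t)/(T+t): set derivative to zero → g'(t)(T+t) = g(t).
g'(t) = 0.36·122·t^-0.64. Setting 0.36·122·t^-0.64 = 122·t^0.36/(17+t) gives 0.36(17+t) = t, so 0.64·t = 0.36×17.
t* = 0.36×17/0.64 = 9.562 min.

9.6 min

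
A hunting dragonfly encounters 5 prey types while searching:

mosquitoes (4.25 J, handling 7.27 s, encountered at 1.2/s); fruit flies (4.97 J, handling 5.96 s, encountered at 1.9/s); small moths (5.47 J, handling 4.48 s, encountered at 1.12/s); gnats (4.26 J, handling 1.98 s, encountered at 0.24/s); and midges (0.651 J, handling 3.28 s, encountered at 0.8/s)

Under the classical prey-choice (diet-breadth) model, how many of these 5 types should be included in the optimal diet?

2

Rank by E/h (J/s): gnats 2.15, small moths 1.22, fruit flies 0.834, mosquitoes 0.585, midges 0.198. Include each in turn until the next type's E/h falls below the running intake rate.
Rate on top 1: 0.6931. small moths: 1.22 > 0.6931 → include.
Rate on top 2: 1.101. fruit flies: 0.834 < 1.101 → exclude; stop.
Optimal diet: gnats, small moths — 2 of 5 types.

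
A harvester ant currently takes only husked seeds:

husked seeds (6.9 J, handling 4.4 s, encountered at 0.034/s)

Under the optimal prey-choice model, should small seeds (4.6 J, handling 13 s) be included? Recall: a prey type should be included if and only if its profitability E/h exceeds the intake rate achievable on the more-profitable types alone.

On husked seeds alone, R = ΣλE/(1+Σλh) = 0.2346/1.15 = 0.2041 J/s.
small seeds: E/h = 4.6/13 = 0.3538 J/s.
Since 0.3538 > R, including small seeds increases the long-run rate.

Yes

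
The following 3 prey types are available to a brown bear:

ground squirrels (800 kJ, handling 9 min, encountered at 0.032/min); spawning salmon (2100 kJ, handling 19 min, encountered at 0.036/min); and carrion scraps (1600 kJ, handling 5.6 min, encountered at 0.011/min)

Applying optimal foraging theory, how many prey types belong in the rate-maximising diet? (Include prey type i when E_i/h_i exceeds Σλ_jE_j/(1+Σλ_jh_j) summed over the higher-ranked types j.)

3

Rank by E/h (kJ/min): carrion scraps 286, spawning salmon 111, ground squirrels 88.9. Include each in turn until the next type's E/h falls below the running intake rate.
Rate on top 1: 16.58. spawning salmon: 111 > 16.58 → include.
Rate on top 2: 53.39. ground squirrels: 88.9 > 53.39 → include.
Optimal diet: carrion scraps, spawning salmon, ground squirrels — 3 of 3 types.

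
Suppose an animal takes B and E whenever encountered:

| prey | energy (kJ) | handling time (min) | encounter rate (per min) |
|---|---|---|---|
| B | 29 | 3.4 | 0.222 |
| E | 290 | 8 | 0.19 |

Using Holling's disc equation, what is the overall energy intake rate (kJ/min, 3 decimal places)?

R = Σλ_iE_i / (1 + Σλ_ih_i)
Numerator: 0.222×29 + 0.19×290 = 61.54
Denominator: 1 + 0.222×3.4 + 0.19×8 = 3.275
R = 61.54/3.275 = 18.79 kJ/min

18.791 kJ/min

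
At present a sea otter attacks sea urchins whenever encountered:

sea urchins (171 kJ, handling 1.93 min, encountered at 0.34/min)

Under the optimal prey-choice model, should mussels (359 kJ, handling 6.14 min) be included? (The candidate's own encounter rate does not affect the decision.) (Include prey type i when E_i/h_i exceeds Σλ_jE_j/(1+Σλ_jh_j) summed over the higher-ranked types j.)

On sea urchins alone, R = ΣλE/(1+Σλh) = 58.14/1.656 = 35.1 kJ/min.
mussels: E/h = 359/6.14 = 58.47 kJ/min.
Since 58.47 > R, including mussels increases the long-run rate.

Yes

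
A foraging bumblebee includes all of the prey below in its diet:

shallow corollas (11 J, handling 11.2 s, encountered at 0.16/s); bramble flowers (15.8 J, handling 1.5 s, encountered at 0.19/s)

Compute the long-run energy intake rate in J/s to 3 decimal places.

1.548 J/s

Energy encountered per unit search time: 0.16×11 + 0.19×15.8 = 4.762 J/s.
Handling time per unit search time: 0.16×11.2 + 0.19×1.5 = 2.077.
Rate = 4.762/(1 + 2.077) = 1.548 J/s.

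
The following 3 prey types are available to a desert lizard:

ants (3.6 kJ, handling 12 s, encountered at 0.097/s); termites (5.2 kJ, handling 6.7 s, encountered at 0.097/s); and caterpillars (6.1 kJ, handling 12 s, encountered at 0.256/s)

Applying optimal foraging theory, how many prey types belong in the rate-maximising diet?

E/h in descending order: termites 0.776, caterpillars 0.508, ants 0.3 kJ/s. The optimal diet is the largest prefix of this list for which every included type satisfies E_i/h_i > R on the types above it.
Rate on top 1: 0.3057. caterpillars: 0.508 > 0.3057 → include.
Rate on top 2: 0.4375. ants: 0.3 < 0.4375 → exclude; stop.
Optimal diet: termites, caterpillars — 2 of 3 types.

2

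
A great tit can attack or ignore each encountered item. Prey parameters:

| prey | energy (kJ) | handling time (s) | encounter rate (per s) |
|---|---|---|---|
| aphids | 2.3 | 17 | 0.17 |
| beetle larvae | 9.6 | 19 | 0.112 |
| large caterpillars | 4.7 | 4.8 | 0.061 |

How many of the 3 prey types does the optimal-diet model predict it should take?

E/h in descending order: large caterpillars 0.979, beetle larvae 0.505, aphids 0.135 kJ/s. The optimal diet is the largest prefix of this list for which every included type satisfies E_i/h_i > R on the types above it.
Rate on top 1: 0.2218. beetle larvae: 0.505 > 0.2218 → include.
Rate on top 2: 0.3981. aphids: 0.135 < 0.3981 → exclude; stop.
Optimal diet: large caterpillars, beetle larvae — 2 of 3 types.

2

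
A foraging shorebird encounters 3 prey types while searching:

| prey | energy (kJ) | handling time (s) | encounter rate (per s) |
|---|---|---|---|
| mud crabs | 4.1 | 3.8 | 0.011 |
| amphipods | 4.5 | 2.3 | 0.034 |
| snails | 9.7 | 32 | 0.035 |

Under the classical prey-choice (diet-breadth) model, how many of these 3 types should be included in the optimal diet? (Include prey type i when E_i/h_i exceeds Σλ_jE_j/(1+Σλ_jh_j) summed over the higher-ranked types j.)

3

Profitabilities (E/h, kJ/s): amphipods 1.96, mud crabs 1.08, snails 0.303. Add prey in this order while the next type's profitability exceeds the intake rate on those already taken.
Rate on top 1: 0.1419. mud crabs: 1.08 > 0.1419 → include.
Rate on top 2: 0.1769. snails: 0.303 > 0.1769 → include.
Optimal diet: amphipods, mud crabs, snails — 3 of 3 types.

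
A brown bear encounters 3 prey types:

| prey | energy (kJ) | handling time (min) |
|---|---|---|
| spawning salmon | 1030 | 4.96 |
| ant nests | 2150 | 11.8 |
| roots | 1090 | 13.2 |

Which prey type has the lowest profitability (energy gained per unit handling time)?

roots

In descending order of E/h:
spawning salmon: 1030/4.96 = 208 kJ/min
ant nests: 2150/11.8 = 182 kJ/min
roots: 1090/13.2 = 82.6 kJ/min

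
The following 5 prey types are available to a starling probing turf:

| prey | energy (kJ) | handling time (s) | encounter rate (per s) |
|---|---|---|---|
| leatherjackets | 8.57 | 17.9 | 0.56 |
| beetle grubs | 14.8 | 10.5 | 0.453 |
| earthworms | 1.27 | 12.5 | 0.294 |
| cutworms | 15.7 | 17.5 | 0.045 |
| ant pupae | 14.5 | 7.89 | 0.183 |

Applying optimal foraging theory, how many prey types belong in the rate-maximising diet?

Profitabilities (E/h, kJ/s): ant pupae 1.84, beetle grubs 1.41, cutworms 0.897, leatherjackets 0.479, earthworms 0.102. Add prey in this order while the next type's profitability exceeds the intake rate on those already taken.
Rate on top 1: 1.086. beetle grubs: 1.41 > 1.086 → include.
Rate on top 2: 1.3. cutworms: 0.897 < 1.3 → exclude; stop.
Optimal diet: ant pupae, beetle grubs — 2 of 5 types.

2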